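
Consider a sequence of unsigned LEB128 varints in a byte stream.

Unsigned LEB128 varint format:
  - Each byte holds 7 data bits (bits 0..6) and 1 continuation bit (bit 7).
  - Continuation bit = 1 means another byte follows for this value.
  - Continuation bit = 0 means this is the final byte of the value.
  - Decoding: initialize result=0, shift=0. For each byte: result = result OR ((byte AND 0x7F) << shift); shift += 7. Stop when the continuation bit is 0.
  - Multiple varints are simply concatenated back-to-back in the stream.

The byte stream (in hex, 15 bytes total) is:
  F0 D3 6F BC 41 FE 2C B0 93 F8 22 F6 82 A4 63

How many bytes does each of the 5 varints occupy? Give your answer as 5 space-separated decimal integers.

  byte[0]=0xF0 cont=1 payload=0x70=112: acc |= 112<<0 -> acc=112 shift=7
  byte[1]=0xD3 cont=1 payload=0x53=83: acc |= 83<<7 -> acc=10736 shift=14
  byte[2]=0x6F cont=0 payload=0x6F=111: acc |= 111<<14 -> acc=1829360 shift=21 [end]
Varint 1: bytes[0:3] = F0 D3 6F -> value 1829360 (3 byte(s))
  byte[3]=0xBC cont=1 payload=0x3C=60: acc |= 60<<0 -> acc=60 shift=7
  byte[4]=0x41 cont=0 payload=0x41=65: acc |= 65<<7 -> acc=8380 shift=14 [end]
Varint 2: bytes[3:5] = BC 41 -> value 8380 (2 byte(s))
  byte[5]=0xFE cont=1 payload=0x7E=126: acc |= 126<<0 -> acc=126 shift=7
  byte[6]=0x2C cont=0 payload=0x2C=44: acc |= 44<<7 -> acc=5758 shift=14 [end]
Varint 3: bytes[5:7] = FE 2C -> value 5758 (2 byte(s))
  byte[7]=0xB0 cont=1 payload=0x30=48: acc |= 48<<0 -> acc=48 shift=7
  byte[8]=0x93 cont=1 payload=0x13=19: acc |= 19<<7 -> acc=2480 shift=14
  byte[9]=0xF8 cont=1 payload=0x78=120: acc |= 120<<14 -> acc=1968560 shift=21
  byte[10]=0x22 cont=0 payload=0x22=34: acc |= 34<<21 -> acc=73271728 shift=28 [end]
Varint 4: bytes[7:11] = B0 93 F8 22 -> value 73271728 (4 byte(s))
  byte[11]=0xF6 cont=1 payload=0x76=118: acc |= 118<<0 -> acc=118 shift=7
  byte[12]=0x82 cont=1 payload=0x02=2: acc |= 2<<7 -> acc=374 shift=14
  byte[13]=0xA4 cont=1 payload=0x24=36: acc |= 36<<14 -> acc=590198 shift=21
  byte[14]=0x63 cont=0 payload=0x63=99: acc |= 99<<21 -> acc=208208246 shift=28 [end]
Varint 5: bytes[11:15] = F6 82 A4 63 -> value 208208246 (4 byte(s))

Answer: 3 2 2 4 4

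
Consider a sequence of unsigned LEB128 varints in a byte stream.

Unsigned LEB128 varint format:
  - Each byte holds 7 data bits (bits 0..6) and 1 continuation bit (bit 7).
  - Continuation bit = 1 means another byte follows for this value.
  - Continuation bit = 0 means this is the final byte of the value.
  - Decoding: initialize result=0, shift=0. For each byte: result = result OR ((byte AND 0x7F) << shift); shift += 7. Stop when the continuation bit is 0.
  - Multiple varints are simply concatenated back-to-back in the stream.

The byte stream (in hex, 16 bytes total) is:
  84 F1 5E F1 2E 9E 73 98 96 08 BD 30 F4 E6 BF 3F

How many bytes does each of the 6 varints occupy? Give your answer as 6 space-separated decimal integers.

Answer: 3 2 2 3 2 4

Derivation:
  byte[0]=0x84 cont=1 payload=0x04=4: acc |= 4<<0 -> acc=4 shift=7
  byte[1]=0xF1 cont=1 payload=0x71=113: acc |= 113<<7 -> acc=14468 shift=14
  byte[2]=0x5E cont=0 payload=0x5E=94: acc |= 94<<14 -> acc=1554564 shift=21 [end]
Varint 1: bytes[0:3] = 84 F1 5E -> value 1554564 (3 byte(s))
  byte[3]=0xF1 cont=1 payload=0x71=113: acc |= 113<<0 -> acc=113 shift=7
  byte[4]=0x2E cont=0 payload=0x2E=46: acc |= 46<<7 -> acc=6001 shift=14 [end]
Varint 2: bytes[3:5] = F1 2E -> value 6001 (2 byte(s))
  byte[5]=0x9E cont=1 payload=0x1E=30: acc |= 30<<0 -> acc=30 shift=7
  byte[6]=0x73 cont=0 payload=0x73=115: acc |= 115<<7 -> acc=14750 shift=14 [end]
Varint 3: bytes[5:7] = 9E 73 -> value 14750 (2 byte(s))
  byte[7]=0x98 cont=1 payload=0x18=24: acc |= 24<<0 -> acc=24 shift=7
  byte[8]=0x96 cont=1 payload=0x16=22: acc |= 22<<7 -> acc=2840 shift=14
  byte[9]=0x08 cont=0 payload=0x08=8: acc |= 8<<14 -> acc=133912 shift=21 [end]
Varint 4: bytes[7:10] = 98 96 08 -> value 133912 (3 byte(s))
  byte[10]=0xBD cont=1 payload=0x3D=61: acc |= 61<<0 -> acc=61 shift=7
  byte[11]=0x30 cont=0 payload=0x30=48: acc |= 48<<7 -> acc=6205 shift=14 [end]
Varint 5: bytes[10:12] = BD 30 -> value 6205 (2 byte(s))
  byte[12]=0xF4 cont=1 payload=0x74=116: acc |= 116<<0 -> acc=116 shift=7
  byte[13]=0xE6 cont=1 payload=0x66=102: acc |= 102<<7 -> acc=13172 shift=14
  byte[14]=0xBF cont=1 payload=0x3F=63: acc |= 63<<14 -> acc=1045364 shift=21
  byte[15]=0x3F cont=0 payload=0x3F=63: acc |= 63<<21 -> acc=133165940 shift=28 [end]
Varint 6: bytes[12:16] = F4 E6 BF 3F -> value 133165940 (4 byte(s))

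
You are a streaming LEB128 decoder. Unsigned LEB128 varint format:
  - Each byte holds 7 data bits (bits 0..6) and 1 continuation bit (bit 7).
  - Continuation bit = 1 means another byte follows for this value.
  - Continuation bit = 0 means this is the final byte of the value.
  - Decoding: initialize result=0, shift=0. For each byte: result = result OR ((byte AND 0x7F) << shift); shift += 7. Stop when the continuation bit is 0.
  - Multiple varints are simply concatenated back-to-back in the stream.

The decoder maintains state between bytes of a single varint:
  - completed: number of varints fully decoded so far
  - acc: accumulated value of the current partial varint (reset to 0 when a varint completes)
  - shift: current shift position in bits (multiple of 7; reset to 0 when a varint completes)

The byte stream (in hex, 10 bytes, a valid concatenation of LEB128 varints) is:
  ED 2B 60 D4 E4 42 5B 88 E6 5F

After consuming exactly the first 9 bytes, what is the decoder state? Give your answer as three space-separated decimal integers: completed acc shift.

Answer: 4 13064 14

Derivation:
byte[0]=0xED cont=1 payload=0x6D: acc |= 109<<0 -> completed=0 acc=109 shift=7
byte[1]=0x2B cont=0 payload=0x2B: varint #1 complete (value=5613); reset -> completed=1 acc=0 shift=0
byte[2]=0x60 cont=0 payload=0x60: varint #2 complete (value=96); reset -> completed=2 acc=0 shift=0
byte[3]=0xD4 cont=1 payload=0x54: acc |= 84<<0 -> completed=2 acc=84 shift=7
byte[4]=0xE4 cont=1 payload=0x64: acc |= 100<<7 -> completed=2 acc=12884 shift=14
byte[5]=0x42 cont=0 payload=0x42: varint #3 complete (value=1094228); reset -> completed=3 acc=0 shift=0
byte[6]=0x5B cont=0 payload=0x5B: varint #4 complete (value=91); reset -> completed=4 acc=0 shift=0
byte[7]=0x88 cont=1 payload=0x08: acc |= 8<<0 -> completed=4 acc=8 shift=7
byte[8]=0xE6 cont=1 payload=0x66: acc |= 102<<7 -> completed=4 acc=13064 shift=14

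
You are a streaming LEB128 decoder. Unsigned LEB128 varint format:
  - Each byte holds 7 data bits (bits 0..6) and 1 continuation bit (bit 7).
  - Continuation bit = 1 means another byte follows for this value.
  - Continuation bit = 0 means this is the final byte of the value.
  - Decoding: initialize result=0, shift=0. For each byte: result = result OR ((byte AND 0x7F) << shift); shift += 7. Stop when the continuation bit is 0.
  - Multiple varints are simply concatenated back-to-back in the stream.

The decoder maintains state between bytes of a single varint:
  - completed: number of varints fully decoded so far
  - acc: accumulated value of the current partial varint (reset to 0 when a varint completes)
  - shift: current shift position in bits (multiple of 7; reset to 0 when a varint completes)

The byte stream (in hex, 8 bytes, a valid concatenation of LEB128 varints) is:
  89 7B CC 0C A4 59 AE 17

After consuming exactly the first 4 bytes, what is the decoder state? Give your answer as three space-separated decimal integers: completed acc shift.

Answer: 2 0 0

Derivation:
byte[0]=0x89 cont=1 payload=0x09: acc |= 9<<0 -> completed=0 acc=9 shift=7
byte[1]=0x7B cont=0 payload=0x7B: varint #1 complete (value=15753); reset -> completed=1 acc=0 shift=0
byte[2]=0xCC cont=1 payload=0x4C: acc |= 76<<0 -> completed=1 acc=76 shift=7
byte[3]=0x0C cont=0 payload=0x0C: varint #2 complete (value=1612); reset -> completed=2 acc=0 shift=0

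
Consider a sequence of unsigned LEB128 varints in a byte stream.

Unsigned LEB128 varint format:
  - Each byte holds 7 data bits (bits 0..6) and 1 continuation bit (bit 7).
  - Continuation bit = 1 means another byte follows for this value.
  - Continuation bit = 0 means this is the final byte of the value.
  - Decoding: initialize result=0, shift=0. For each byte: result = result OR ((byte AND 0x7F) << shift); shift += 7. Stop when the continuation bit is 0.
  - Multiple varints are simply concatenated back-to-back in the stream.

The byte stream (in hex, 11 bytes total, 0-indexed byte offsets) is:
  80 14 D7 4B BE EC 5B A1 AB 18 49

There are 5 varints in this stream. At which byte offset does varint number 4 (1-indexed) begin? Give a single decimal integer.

Answer: 7

Derivation:
  byte[0]=0x80 cont=1 payload=0x00=0: acc |= 0<<0 -> acc=0 shift=7
  byte[1]=0x14 cont=0 payload=0x14=20: acc |= 20<<7 -> acc=2560 shift=14 [end]
Varint 1: bytes[0:2] = 80 14 -> value 2560 (2 byte(s))
  byte[2]=0xD7 cont=1 payload=0x57=87: acc |= 87<<0 -> acc=87 shift=7
  byte[3]=0x4B cont=0 payload=0x4B=75: acc |= 75<<7 -> acc=9687 shift=14 [end]
Varint 2: bytes[2:4] = D7 4B -> value 9687 (2 byte(s))
  byte[4]=0xBE cont=1 payload=0x3E=62: acc |= 62<<0 -> acc=62 shift=7
  byte[5]=0xEC cont=1 payload=0x6C=108: acc |= 108<<7 -> acc=13886 shift=14
  byte[6]=0x5B cont=0 payload=0x5B=91: acc |= 91<<14 -> acc=1504830 shift=21 [end]
Varint 3: bytes[4:7] = BE EC 5B -> value 1504830 (3 byte(s))
  byte[7]=0xA1 cont=1 payload=0x21=33: acc |= 33<<0 -> acc=33 shift=7
  byte[8]=0xAB cont=1 payload=0x2B=43: acc |= 43<<7 -> acc=5537 shift=14
  byte[9]=0x18 cont=0 payload=0x18=24: acc |= 24<<14 -> acc=398753 shift=21 [end]
Varint 4: bytes[7:10] = A1 AB 18 -> value 398753 (3 byte(s))
  byte[10]=0x49 cont=0 payload=0x49=73: acc |= 73<<0 -> acc=73 shift=7 [end]
Varint 5: bytes[10:11] = 49 -> value 73 (1 byte(s))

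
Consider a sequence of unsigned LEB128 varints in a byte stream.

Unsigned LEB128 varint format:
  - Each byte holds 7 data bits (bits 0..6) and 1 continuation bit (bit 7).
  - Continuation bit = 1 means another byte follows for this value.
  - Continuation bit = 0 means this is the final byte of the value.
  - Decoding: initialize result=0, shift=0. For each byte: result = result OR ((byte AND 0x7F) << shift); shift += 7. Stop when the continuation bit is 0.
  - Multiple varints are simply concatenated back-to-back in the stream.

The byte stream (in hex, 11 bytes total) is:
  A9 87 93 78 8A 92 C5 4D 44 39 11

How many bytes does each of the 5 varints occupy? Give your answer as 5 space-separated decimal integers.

  byte[0]=0xA9 cont=1 payload=0x29=41: acc |= 41<<0 -> acc=41 shift=7
  byte[1]=0x87 cont=1 payload=0x07=7: acc |= 7<<7 -> acc=937 shift=14
  byte[2]=0x93 cont=1 payload=0x13=19: acc |= 19<<14 -> acc=312233 shift=21
  byte[3]=0x78 cont=0 payload=0x78=120: acc |= 120<<21 -> acc=251970473 shift=28 [end]
Varint 1: bytes[0:4] = A9 87 93 78 -> value 251970473 (4 byte(s))
  byte[4]=0x8A cont=1 payload=0x0A=10: acc |= 10<<0 -> acc=10 shift=7
  byte[5]=0x92 cont=1 payload=0x12=18: acc |= 18<<7 -> acc=2314 shift=14
  byte[6]=0xC5 cont=1 payload=0x45=69: acc |= 69<<14 -> acc=1132810 shift=21
  byte[7]=0x4D cont=0 payload=0x4D=77: acc |= 77<<21 -> acc=162613514 shift=28 [end]
Varint 2: bytes[4:8] = 8A 92 C5 4D -> value 162613514 (4 byte(s))
  byte[8]=0x44 cont=0 payload=0x44=68: acc |= 68<<0 -> acc=68 shift=7 [end]
Varint 3: bytes[8:9] = 44 -> value 68 (1 byte(s))
  byte[9]=0x39 cont=0 payload=0x39=57: acc |= 57<<0 -> acc=57 shift=7 [end]
Varint 4: bytes[9:10] = 39 -> value 57 (1 byte(s))
  byte[10]=0x11 cont=0 payload=0x11=17: acc |= 17<<0 -> acc=17 shift=7 [end]
Varint 5: bytes[10:11] = 11 -> value 17 (1 byte(s))

Answer: 4 4 1 1 1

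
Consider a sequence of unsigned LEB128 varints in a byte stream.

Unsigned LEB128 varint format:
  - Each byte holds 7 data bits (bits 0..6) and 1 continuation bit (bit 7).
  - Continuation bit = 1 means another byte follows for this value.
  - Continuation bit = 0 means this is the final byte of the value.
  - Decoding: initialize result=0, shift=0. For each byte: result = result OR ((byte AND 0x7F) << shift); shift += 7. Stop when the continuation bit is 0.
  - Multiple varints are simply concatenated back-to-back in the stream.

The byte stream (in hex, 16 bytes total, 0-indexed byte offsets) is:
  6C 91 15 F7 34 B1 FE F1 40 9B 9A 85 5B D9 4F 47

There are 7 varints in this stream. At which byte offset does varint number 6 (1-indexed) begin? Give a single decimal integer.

Answer: 13

Derivation:
  byte[0]=0x6C cont=0 payload=0x6C=108: acc |= 108<<0 -> acc=108 shift=7 [end]
Varint 1: bytes[0:1] = 6C -> value 108 (1 byte(s))
  byte[1]=0x91 cont=1 payload=0x11=17: acc |= 17<<0 -> acc=17 shift=7
  byte[2]=0x15 cont=0 payload=0x15=21: acc |= 21<<7 -> acc=2705 shift=14 [end]
Varint 2: bytes[1:3] = 91 15 -> value 2705 (2 byte(s))
  byte[3]=0xF7 cont=1 payload=0x77=119: acc |= 119<<0 -> acc=119 shift=7
  byte[4]=0x34 cont=0 payload=0x34=52: acc |= 52<<7 -> acc=6775 shift=14 [end]
Varint 3: bytes[3:5] = F7 34 -> value 6775 (2 byte(s))
  byte[5]=0xB1 cont=1 payload=0x31=49: acc |= 49<<0 -> acc=49 shift=7
  byte[6]=0xFE cont=1 payload=0x7E=126: acc |= 126<<7 -> acc=16177 shift=14
  byte[7]=0xF1 cont=1 payload=0x71=113: acc |= 113<<14 -> acc=1867569 shift=21
  byte[8]=0x40 cont=0 payload=0x40=64: acc |= 64<<21 -> acc=136085297 shift=28 [end]
Varint 4: bytes[5:9] = B1 FE F1 40 -> value 136085297 (4 byte(s))
  byte[9]=0x9B cont=1 payload=0x1B=27: acc |= 27<<0 -> acc=27 shift=7
  byte[10]=0x9A cont=1 payload=0x1A=26: acc |= 26<<7 -> acc=3355 shift=14
  byte[11]=0x85 cont=1 payload=0x05=5: acc |= 5<<14 -> acc=85275 shift=21
  byte[12]=0x5B cont=0 payload=0x5B=91: acc |= 91<<21 -> acc=190926107 shift=28 [end]
Varint 5: bytes[9:13] = 9B 9A 85 5B -> value 190926107 (4 byte(s))
  byte[13]=0xD9 cont=1 payload=0x59=89: acc |= 89<<0 -> acc=89 shift=7
  byte[14]=0x4F cont=0 payload=0x4F=79: acc |= 79<<7 -> acc=10201 shift=14 [end]
Varint 6: bytes[13:15] = D9 4F -> value 10201 (2 byte(s))
  byte[15]=0x47 cont=0 payload=0x47=71: acc |= 71<<0 -> acc=71 shift=7 [end]
Varint 7: bytes[15:16] = 47 -> value 71 (1 byte(s))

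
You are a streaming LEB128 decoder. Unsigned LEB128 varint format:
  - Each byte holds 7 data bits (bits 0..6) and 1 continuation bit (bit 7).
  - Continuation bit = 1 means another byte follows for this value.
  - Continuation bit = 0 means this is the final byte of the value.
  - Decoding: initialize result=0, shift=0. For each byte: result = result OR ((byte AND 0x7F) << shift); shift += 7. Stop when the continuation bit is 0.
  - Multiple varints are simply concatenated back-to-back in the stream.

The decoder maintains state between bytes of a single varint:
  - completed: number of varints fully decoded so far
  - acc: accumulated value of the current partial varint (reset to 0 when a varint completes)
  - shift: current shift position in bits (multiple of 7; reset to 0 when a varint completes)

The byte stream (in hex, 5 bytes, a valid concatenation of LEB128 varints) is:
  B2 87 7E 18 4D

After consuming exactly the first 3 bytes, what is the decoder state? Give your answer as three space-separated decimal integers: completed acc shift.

byte[0]=0xB2 cont=1 payload=0x32: acc |= 50<<0 -> completed=0 acc=50 shift=7
byte[1]=0x87 cont=1 payload=0x07: acc |= 7<<7 -> completed=0 acc=946 shift=14
byte[2]=0x7E cont=0 payload=0x7E: varint #1 complete (value=2065330); reset -> completed=1 acc=0 shift=0

Answer: 1 0 0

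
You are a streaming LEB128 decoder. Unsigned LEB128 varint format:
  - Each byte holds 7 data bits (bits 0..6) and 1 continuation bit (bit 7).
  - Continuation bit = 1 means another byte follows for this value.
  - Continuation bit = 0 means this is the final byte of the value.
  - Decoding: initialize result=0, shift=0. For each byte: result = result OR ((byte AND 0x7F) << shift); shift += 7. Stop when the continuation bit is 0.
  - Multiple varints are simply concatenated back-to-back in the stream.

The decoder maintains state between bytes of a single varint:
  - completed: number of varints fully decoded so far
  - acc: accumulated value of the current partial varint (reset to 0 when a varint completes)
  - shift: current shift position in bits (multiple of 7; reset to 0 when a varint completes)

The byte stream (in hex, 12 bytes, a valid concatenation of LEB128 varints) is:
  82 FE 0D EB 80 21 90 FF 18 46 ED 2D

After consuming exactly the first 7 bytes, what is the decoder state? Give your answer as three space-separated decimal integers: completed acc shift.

byte[0]=0x82 cont=1 payload=0x02: acc |= 2<<0 -> completed=0 acc=2 shift=7
byte[1]=0xFE cont=1 payload=0x7E: acc |= 126<<7 -> completed=0 acc=16130 shift=14
byte[2]=0x0D cont=0 payload=0x0D: varint #1 complete (value=229122); reset -> completed=1 acc=0 shift=0
byte[3]=0xEB cont=1 payload=0x6B: acc |= 107<<0 -> completed=1 acc=107 shift=7
byte[4]=0x80 cont=1 payload=0x00: acc |= 0<<7 -> completed=1 acc=107 shift=14
byte[5]=0x21 cont=0 payload=0x21: varint #2 complete (value=540779); reset -> completed=2 acc=0 shift=0
byte[6]=0x90 cont=1 payload=0x10: acc |= 16<<0 -> completed=2 acc=16 shift=7

Answer: 2 16 7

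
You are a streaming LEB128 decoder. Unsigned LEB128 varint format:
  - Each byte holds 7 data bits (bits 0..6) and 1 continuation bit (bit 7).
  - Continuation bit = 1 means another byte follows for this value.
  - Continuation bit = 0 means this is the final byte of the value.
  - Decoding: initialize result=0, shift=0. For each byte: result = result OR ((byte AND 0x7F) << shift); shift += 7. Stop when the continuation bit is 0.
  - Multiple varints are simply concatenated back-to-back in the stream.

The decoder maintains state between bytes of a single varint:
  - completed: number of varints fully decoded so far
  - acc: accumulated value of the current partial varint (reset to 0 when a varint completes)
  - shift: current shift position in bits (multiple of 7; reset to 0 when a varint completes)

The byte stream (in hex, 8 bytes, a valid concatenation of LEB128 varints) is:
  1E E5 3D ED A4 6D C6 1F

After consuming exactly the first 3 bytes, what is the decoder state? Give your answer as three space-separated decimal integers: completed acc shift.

byte[0]=0x1E cont=0 payload=0x1E: varint #1 complete (value=30); reset -> completed=1 acc=0 shift=0
byte[1]=0xE5 cont=1 payload=0x65: acc |= 101<<0 -> completed=1 acc=101 shift=7
byte[2]=0x3D cont=0 payload=0x3D: varint #2 complete (value=7909); reset -> completed=2 acc=0 shift=0

Answer: 2 0 0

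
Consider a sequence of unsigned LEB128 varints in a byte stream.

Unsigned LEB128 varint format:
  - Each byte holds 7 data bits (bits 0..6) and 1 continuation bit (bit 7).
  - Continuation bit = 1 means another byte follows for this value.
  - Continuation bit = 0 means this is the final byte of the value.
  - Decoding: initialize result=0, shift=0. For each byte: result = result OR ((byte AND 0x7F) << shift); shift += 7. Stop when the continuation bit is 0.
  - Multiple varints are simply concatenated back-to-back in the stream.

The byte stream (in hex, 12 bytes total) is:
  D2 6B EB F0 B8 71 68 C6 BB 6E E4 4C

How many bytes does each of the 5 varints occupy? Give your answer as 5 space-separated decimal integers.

Answer: 2 4 1 3 2

Derivation:
  byte[0]=0xD2 cont=1 payload=0x52=82: acc |= 82<<0 -> acc=82 shift=7
  byte[1]=0x6B cont=0 payload=0x6B=107: acc |= 107<<7 -> acc=13778 shift=14 [end]
Varint 1: bytes[0:2] = D2 6B -> value 13778 (2 byte(s))
  byte[2]=0xEB cont=1 payload=0x6B=107: acc |= 107<<0 -> acc=107 shift=7
  byte[3]=0xF0 cont=1 payload=0x70=112: acc |= 112<<7 -> acc=14443 shift=14
  byte[4]=0xB8 cont=1 payload=0x38=56: acc |= 56<<14 -> acc=931947 shift=21
  byte[5]=0x71 cont=0 payload=0x71=113: acc |= 113<<21 -> acc=237910123 shift=28 [end]
Varint 2: bytes[2:6] = EB F0 B8 71 -> value 237910123 (4 byte(s))
  byte[6]=0x68 cont=0 payload=0x68=104: acc |= 104<<0 -> acc=104 shift=7 [end]
Varint 3: bytes[6:7] = 68 -> value 104 (1 byte(s))
  byte[7]=0xC6 cont=1 payload=0x46=70: acc |= 70<<0 -> acc=70 shift=7
  byte[8]=0xBB cont=1 payload=0x3B=59: acc |= 59<<7 -> acc=7622 shift=14
  byte[9]=0x6E cont=0 payload=0x6E=110: acc |= 110<<14 -> acc=1809862 shift=21 [end]
Varint 4: bytes[7:10] = C6 BB 6E -> value 1809862 (3 byte(s))
  byte[10]=0xE4 cont=1 payload=0x64=100: acc |= 100<<0 -> acc=100 shift=7
  byte[11]=0x4C cont=0 payload=0x4C=76: acc |= 76<<7 -> acc=9828 shift=14 [end]
Varint 5: bytes[10:12] = E4 4C -> value 9828 (2 byte(s))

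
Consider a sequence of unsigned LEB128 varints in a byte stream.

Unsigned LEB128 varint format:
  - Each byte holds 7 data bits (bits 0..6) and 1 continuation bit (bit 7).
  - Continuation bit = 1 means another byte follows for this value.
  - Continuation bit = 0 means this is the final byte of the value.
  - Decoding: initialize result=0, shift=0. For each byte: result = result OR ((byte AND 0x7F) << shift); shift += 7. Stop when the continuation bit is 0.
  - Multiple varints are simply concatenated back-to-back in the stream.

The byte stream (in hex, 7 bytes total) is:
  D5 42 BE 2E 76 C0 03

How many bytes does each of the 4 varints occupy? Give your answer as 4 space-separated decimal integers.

Answer: 2 2 1 2

Derivation:
  byte[0]=0xD5 cont=1 payload=0x55=85: acc |= 85<<0 -> acc=85 shift=7
  byte[1]=0x42 cont=0 payload=0x42=66: acc |= 66<<7 -> acc=8533 shift=14 [end]
Varint 1: bytes[0:2] = D5 42 -> value 8533 (2 byte(s))
  byte[2]=0xBE cont=1 payload=0x3E=62: acc |= 62<<0 -> acc=62 shift=7
  byte[3]=0x2E cont=0 payload=0x2E=46: acc |= 46<<7 -> acc=5950 shift=14 [end]
Varint 2: bytes[2:4] = BE 2E -> value 5950 (2 byte(s))
  byte[4]=0x76 cont=0 payload=0x76=118: acc |= 118<<0 -> acc=118 shift=7 [end]
Varint 3: bytes[4:5] = 76 -> value 118 (1 byte(s))
  byte[5]=0xC0 cont=1 payload=0x40=64: acc |= 64<<0 -> acc=64 shift=7
  byte[6]=0x03 cont=0 payload=0x03=3: acc |= 3<<7 -> acc=448 shift=14 [end]
Varint 4: bytes[5:7] = C0 03 -> value 448 (2 byte(s))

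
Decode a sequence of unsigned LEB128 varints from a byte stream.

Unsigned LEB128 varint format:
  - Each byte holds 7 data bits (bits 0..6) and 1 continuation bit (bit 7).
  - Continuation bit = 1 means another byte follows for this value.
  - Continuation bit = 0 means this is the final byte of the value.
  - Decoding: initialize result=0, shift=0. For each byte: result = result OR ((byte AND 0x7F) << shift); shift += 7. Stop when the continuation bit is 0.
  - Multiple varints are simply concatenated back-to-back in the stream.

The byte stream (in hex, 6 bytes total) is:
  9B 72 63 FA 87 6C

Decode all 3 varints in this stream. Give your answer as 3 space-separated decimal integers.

Answer: 14619 99 1770490

Derivation:
  byte[0]=0x9B cont=1 payload=0x1B=27: acc |= 27<<0 -> acc=27 shift=7
  byte[1]=0x72 cont=0 payload=0x72=114: acc |= 114<<7 -> acc=14619 shift=14 [end]
Varint 1: bytes[0:2] = 9B 72 -> value 14619 (2 byte(s))
  byte[2]=0x63 cont=0 payload=0x63=99: acc |= 99<<0 -> acc=99 shift=7 [end]
Varint 2: bytes[2:3] = 63 -> value 99 (1 byte(s))
  byte[3]=0xFA cont=1 payload=0x7A=122: acc |= 122<<0 -> acc=122 shift=7
  byte[4]=0x87 cont=1 payload=0x07=7: acc |= 7<<7 -> acc=1018 shift=14
  byte[5]=0x6C cont=0 payload=0x6C=108: acc |= 108<<14 -> acc=1770490 shift=21 [end]
Varint 3: bytes[3:6] = FA 87 6C -> value 1770490 (3 byte(s))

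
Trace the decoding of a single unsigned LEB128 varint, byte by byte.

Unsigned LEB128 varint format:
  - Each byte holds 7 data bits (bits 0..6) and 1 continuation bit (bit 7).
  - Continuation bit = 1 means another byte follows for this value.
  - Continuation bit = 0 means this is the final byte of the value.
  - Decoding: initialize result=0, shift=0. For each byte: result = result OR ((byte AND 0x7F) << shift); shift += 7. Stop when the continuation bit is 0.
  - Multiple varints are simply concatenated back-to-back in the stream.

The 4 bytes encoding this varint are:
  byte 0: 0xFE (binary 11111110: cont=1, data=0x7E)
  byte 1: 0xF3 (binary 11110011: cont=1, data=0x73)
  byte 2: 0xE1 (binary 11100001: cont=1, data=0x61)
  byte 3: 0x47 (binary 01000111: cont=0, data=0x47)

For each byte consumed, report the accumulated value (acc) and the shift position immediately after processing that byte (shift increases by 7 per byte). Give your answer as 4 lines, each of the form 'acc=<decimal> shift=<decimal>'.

Answer: acc=126 shift=7
acc=14846 shift=14
acc=1604094 shift=21
acc=150501886 shift=28

Derivation:
byte 0=0xFE: payload=0x7E=126, contrib = 126<<0 = 126; acc -> 126, shift -> 7
byte 1=0xF3: payload=0x73=115, contrib = 115<<7 = 14720; acc -> 14846, shift -> 14
byte 2=0xE1: payload=0x61=97, contrib = 97<<14 = 1589248; acc -> 1604094, shift -> 21
byte 3=0x47: payload=0x47=71, contrib = 71<<21 = 148897792; acc -> 150501886, shift -> 28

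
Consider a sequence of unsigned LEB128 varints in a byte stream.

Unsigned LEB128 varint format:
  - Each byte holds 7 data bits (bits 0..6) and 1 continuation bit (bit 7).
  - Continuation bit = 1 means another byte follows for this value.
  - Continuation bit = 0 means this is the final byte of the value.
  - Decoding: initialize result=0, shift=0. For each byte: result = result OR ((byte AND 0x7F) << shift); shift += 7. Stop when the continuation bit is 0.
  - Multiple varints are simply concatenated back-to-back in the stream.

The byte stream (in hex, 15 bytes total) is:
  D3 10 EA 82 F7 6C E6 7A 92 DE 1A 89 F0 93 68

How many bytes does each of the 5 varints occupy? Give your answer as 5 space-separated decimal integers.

  byte[0]=0xD3 cont=1 payload=0x53=83: acc |= 83<<0 -> acc=83 shift=7
  byte[1]=0x10 cont=0 payload=0x10=16: acc |= 16<<7 -> acc=2131 shift=14 [end]
Varint 1: bytes[0:2] = D3 10 -> value 2131 (2 byte(s))
  byte[2]=0xEA cont=1 payload=0x6A=106: acc |= 106<<0 -> acc=106 shift=7
  byte[3]=0x82 cont=1 payload=0x02=2: acc |= 2<<7 -> acc=362 shift=14
  byte[4]=0xF7 cont=1 payload=0x77=119: acc |= 119<<14 -> acc=1950058 shift=21
  byte[5]=0x6C cont=0 payload=0x6C=108: acc |= 108<<21 -> acc=228442474 shift=28 [end]
Varint 2: bytes[2:6] = EA 82 F7 6C -> value 228442474 (4 byte(s))
  byte[6]=0xE6 cont=1 payload=0x66=102: acc |= 102<<0 -> acc=102 shift=7
  byte[7]=0x7A cont=0 payload=0x7A=122: acc |= 122<<7 -> acc=15718 shift=14 [end]
Varint 3: bytes[6:8] = E6 7A -> value 15718 (2 byte(s))
  byte[8]=0x92 cont=1 payload=0x12=18: acc |= 18<<0 -> acc=18 shift=7
  byte[9]=0xDE cont=1 payload=0x5E=94: acc |= 94<<7 -> acc=12050 shift=14
  byte[10]=0x1A cont=0 payload=0x1A=26: acc |= 26<<14 -> acc=438034 shift=21 [end]
Varint 4: bytes[8:11] = 92 DE 1A -> value 438034 (3 byte(s))
  byte[11]=0x89 cont=1 payload=0x09=9: acc |= 9<<0 -> acc=9 shift=7
  byte[12]=0xF0 cont=1 payload=0x70=112: acc |= 112<<7 -> acc=14345 shift=14
  byte[13]=0x93 cont=1 payload=0x13=19: acc |= 19<<14 -> acc=325641 shift=21
  byte[14]=0x68 cont=0 payload=0x68=104: acc |= 104<<21 -> acc=218429449 shift=28 [end]
Varint 5: bytes[11:15] = 89 F0 93 68 -> value 218429449 (4 byte(s))

Answer: 2 4 2 3 4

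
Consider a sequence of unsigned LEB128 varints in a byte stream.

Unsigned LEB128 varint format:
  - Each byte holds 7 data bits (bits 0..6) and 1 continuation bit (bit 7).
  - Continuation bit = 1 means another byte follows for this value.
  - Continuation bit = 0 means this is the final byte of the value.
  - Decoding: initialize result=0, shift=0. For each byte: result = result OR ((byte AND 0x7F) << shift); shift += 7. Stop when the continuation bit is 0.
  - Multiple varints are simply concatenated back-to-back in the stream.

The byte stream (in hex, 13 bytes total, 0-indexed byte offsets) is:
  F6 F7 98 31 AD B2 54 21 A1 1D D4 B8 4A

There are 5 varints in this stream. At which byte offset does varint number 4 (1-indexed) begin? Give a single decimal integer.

Answer: 8

Derivation:
  byte[0]=0xF6 cont=1 payload=0x76=118: acc |= 118<<0 -> acc=118 shift=7
  byte[1]=0xF7 cont=1 payload=0x77=119: acc |= 119<<7 -> acc=15350 shift=14
  byte[2]=0x98 cont=1 payload=0x18=24: acc |= 24<<14 -> acc=408566 shift=21
  byte[3]=0x31 cont=0 payload=0x31=49: acc |= 49<<21 -> acc=103169014 shift=28 [end]
Varint 1: bytes[0:4] = F6 F7 98 31 -> value 103169014 (4 byte(s))
  byte[4]=0xAD cont=1 payload=0x2D=45: acc |= 45<<0 -> acc=45 shift=7
  byte[5]=0xB2 cont=1 payload=0x32=50: acc |= 50<<7 -> acc=6445 shift=14
  byte[6]=0x54 cont=0 payload=0x54=84: acc |= 84<<14 -> acc=1382701 shift=21 [end]
Varint 2: bytes[4:7] = AD B2 54 -> value 1382701 (3 byte(s))
  byte[7]=0x21 cont=0 payload=0x21=33: acc |= 33<<0 -> acc=33 shift=7 [end]
Varint 3: bytes[7:8] = 21 -> value 33 (1 byte(s))
  byte[8]=0xA1 cont=1 payload=0x21=33: acc |= 33<<0 -> acc=33 shift=7
  byte[9]=0x1D cont=0 payload=0x1D=29: acc |= 29<<7 -> acc=3745 shift=14 [end]
Varint 4: bytes[8:10] = A1 1D -> value 3745 (2 byte(s))
  byte[10]=0xD4 cont=1 payload=0x54=84: acc |= 84<<0 -> acc=84 shift=7
  byte[11]=0xB8 cont=1 payload=0x38=56: acc |= 56<<7 -> acc=7252 shift=14
  byte[12]=0x4A cont=0 payload=0x4A=74: acc |= 74<<14 -> acc=1219668 shift=21 [end]
Varint 5: bytes[10:13] = D4 B8 4A -> value 1219668 (3 byte(s))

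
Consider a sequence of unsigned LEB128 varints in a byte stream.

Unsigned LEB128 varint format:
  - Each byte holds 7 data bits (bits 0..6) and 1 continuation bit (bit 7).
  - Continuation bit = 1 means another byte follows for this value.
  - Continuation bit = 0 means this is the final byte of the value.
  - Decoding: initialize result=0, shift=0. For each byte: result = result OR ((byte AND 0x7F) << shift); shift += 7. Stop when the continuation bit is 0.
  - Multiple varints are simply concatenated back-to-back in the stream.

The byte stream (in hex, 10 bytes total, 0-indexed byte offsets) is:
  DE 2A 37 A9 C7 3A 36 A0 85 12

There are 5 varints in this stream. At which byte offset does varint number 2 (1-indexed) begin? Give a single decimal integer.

  byte[0]=0xDE cont=1 payload=0x5E=94: acc |= 94<<0 -> acc=94 shift=7
  byte[1]=0x2A cont=0 payload=0x2A=42: acc |= 42<<7 -> acc=5470 shift=14 [end]
Varint 1: bytes[0:2] = DE 2A -> value 5470 (2 byte(s))
  byte[2]=0x37 cont=0 payload=0x37=55: acc |= 55<<0 -> acc=55 shift=7 [end]
Varint 2: bytes[2:3] = 37 -> value 55 (1 byte(s))
  byte[3]=0xA9 cont=1 payload=0x29=41: acc |= 41<<0 -> acc=41 shift=7
  byte[4]=0xC7 cont=1 payload=0x47=71: acc |= 71<<7 -> acc=9129 shift=14
  byte[5]=0x3A cont=0 payload=0x3A=58: acc |= 58<<14 -> acc=959401 shift=21 [end]
Varint 3: bytes[3:6] = A9 C7 3A -> value 959401 (3 byte(s))
  byte[6]=0x36 cont=0 payload=0x36=54: acc |= 54<<0 -> acc=54 shift=7 [end]
Varint 4: bytes[6:7] = 36 -> value 54 (1 byte(s))
  byte[7]=0xA0 cont=1 payload=0x20=32: acc |= 32<<0 -> acc=32 shift=7
  byte[8]=0x85 cont=1 payload=0x05=5: acc |= 5<<7 -> acc=672 shift=14
  byte[9]=0x12 cont=0 payload=0x12=18: acc |= 18<<14 -> acc=295584 shift=21 [end]
Varint 5: bytes[7:10] = A0 85 12 -> value 295584 (3 byte(s))

Answer: 2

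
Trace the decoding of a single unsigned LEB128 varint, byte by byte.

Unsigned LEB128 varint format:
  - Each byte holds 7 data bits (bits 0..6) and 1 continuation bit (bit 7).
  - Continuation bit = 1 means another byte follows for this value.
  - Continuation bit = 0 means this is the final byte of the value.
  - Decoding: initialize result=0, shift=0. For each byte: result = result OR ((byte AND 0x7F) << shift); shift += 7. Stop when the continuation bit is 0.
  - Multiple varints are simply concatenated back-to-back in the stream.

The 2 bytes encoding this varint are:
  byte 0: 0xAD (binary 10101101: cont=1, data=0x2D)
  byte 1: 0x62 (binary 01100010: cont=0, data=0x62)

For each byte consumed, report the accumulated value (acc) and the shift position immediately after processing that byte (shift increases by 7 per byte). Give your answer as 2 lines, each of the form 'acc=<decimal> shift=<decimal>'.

Answer: acc=45 shift=7
acc=12589 shift=14

Derivation:
byte 0=0xAD: payload=0x2D=45, contrib = 45<<0 = 45; acc -> 45, shift -> 7
byte 1=0x62: payload=0x62=98, contrib = 98<<7 = 12544; acc -> 12589, shift -> 14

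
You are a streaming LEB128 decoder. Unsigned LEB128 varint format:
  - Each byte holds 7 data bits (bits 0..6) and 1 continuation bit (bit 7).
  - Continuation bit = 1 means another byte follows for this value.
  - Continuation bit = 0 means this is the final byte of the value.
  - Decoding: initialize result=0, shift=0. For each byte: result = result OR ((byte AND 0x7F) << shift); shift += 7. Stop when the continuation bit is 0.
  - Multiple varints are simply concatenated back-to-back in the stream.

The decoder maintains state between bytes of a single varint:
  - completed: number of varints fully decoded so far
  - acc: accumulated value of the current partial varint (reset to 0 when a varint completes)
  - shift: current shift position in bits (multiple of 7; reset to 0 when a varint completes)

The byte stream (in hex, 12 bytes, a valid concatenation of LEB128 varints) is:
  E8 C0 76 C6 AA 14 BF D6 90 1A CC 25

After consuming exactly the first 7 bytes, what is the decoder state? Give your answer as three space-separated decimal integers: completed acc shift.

byte[0]=0xE8 cont=1 payload=0x68: acc |= 104<<0 -> completed=0 acc=104 shift=7
byte[1]=0xC0 cont=1 payload=0x40: acc |= 64<<7 -> completed=0 acc=8296 shift=14
byte[2]=0x76 cont=0 payload=0x76: varint #1 complete (value=1941608); reset -> completed=1 acc=0 shift=0
byte[3]=0xC6 cont=1 payload=0x46: acc |= 70<<0 -> completed=1 acc=70 shift=7
byte[4]=0xAA cont=1 payload=0x2A: acc |= 42<<7 -> completed=1 acc=5446 shift=14
byte[5]=0x14 cont=0 payload=0x14: varint #2 complete (value=333126); reset -> completed=2 acc=0 shift=0
byte[6]=0xBF cont=1 payload=0x3F: acc |= 63<<0 -> completed=2 acc=63 shift=7

Answer: 2 63 7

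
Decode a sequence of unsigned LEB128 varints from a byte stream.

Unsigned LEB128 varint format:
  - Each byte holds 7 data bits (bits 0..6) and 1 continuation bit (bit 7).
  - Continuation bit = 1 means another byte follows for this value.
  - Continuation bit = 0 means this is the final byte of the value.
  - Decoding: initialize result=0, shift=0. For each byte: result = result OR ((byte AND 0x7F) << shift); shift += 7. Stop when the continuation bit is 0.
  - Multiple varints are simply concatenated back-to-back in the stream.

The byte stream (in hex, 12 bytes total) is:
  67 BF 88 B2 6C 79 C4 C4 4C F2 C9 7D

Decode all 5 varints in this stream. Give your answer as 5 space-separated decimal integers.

  byte[0]=0x67 cont=0 payload=0x67=103: acc |= 103<<0 -> acc=103 shift=7 [end]
Varint 1: bytes[0:1] = 67 -> value 103 (1 byte(s))
  byte[1]=0xBF cont=1 payload=0x3F=63: acc |= 63<<0 -> acc=63 shift=7
  byte[2]=0x88 cont=1 payload=0x08=8: acc |= 8<<7 -> acc=1087 shift=14
  byte[3]=0xB2 cont=1 payload=0x32=50: acc |= 50<<14 -> acc=820287 shift=21
  byte[4]=0x6C cont=0 payload=0x6C=108: acc |= 108<<21 -> acc=227312703 shift=28 [end]
Varint 2: bytes[1:5] = BF 88 B2 6C -> value 227312703 (4 byte(s))
  byte[5]=0x79 cont=0 payload=0x79=121: acc |= 121<<0 -> acc=121 shift=7 [end]
Varint 3: bytes[5:6] = 79 -> value 121 (1 byte(s))
  byte[6]=0xC4 cont=1 payload=0x44=68: acc |= 68<<0 -> acc=68 shift=7
  byte[7]=0xC4 cont=1 payload=0x44=68: acc |= 68<<7 -> acc=8772 shift=14
  byte[8]=0x4C cont=0 payload=0x4C=76: acc |= 76<<14 -> acc=1253956 shift=21 [end]
Varint 4: bytes[6:9] = C4 C4 4C -> value 1253956 (3 byte(s))
  byte[9]=0xF2 cont=1 payload=0x72=114: acc |= 114<<0 -> acc=114 shift=7
  byte[10]=0xC9 cont=1 payload=0x49=73: acc |= 73<<7 -> acc=9458 shift=14
  byte[11]=0x7D cont=0 payload=0x7D=125: acc |= 125<<14 -> acc=2057458 shift=21 [end]
Varint 5: bytes[9:12] = F2 C9 7D -> value 2057458 (3 byte(s))

Answer: 103 227312703 121 1253956 2057458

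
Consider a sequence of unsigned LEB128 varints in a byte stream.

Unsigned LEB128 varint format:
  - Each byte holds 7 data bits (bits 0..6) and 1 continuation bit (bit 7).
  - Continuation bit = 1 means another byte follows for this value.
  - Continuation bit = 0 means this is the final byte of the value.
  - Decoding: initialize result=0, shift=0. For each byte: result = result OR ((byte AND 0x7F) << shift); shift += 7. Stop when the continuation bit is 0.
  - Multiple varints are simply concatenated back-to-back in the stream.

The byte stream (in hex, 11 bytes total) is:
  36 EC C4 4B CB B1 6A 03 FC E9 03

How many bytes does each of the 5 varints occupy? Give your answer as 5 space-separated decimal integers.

Answer: 1 3 3 1 3

Derivation:
  byte[0]=0x36 cont=0 payload=0x36=54: acc |= 54<<0 -> acc=54 shift=7 [end]
Varint 1: bytes[0:1] = 36 -> value 54 (1 byte(s))
  byte[1]=0xEC cont=1 payload=0x6C=108: acc |= 108<<0 -> acc=108 shift=7
  byte[2]=0xC4 cont=1 payload=0x44=68: acc |= 68<<7 -> acc=8812 shift=14
  byte[3]=0x4B cont=0 payload=0x4B=75: acc |= 75<<14 -> acc=1237612 shift=21 [end]
Varint 2: bytes[1:4] = EC C4 4B -> value 1237612 (3 byte(s))
  byte[4]=0xCB cont=1 payload=0x4B=75: acc |= 75<<0 -> acc=75 shift=7
  byte[5]=0xB1 cont=1 payload=0x31=49: acc |= 49<<7 -> acc=6347 shift=14
  byte[6]=0x6A cont=0 payload=0x6A=106: acc |= 106<<14 -> acc=1743051 shift=21 [end]
Varint 3: bytes[4:7] = CB B1 6A -> value 1743051 (3 byte(s))
  byte[7]=0x03 cont=0 payload=0x03=3: acc |= 3<<0 -> acc=3 shift=7 [end]
Varint 4: bytes[7:8] = 03 -> value 3 (1 byte(s))
  byte[8]=0xFC cont=1 payload=0x7C=124: acc |= 124<<0 -> acc=124 shift=7
  byte[9]=0xE9 cont=1 payload=0x69=105: acc |= 105<<7 -> acc=13564 shift=14
  byte[10]=0x03 cont=0 payload=0x03=3: acc |= 3<<14 -> acc=62716 shift=21 [end]
Varint 5: bytes[8:11] = FC E9 03 -> value 62716 (3 byte(s))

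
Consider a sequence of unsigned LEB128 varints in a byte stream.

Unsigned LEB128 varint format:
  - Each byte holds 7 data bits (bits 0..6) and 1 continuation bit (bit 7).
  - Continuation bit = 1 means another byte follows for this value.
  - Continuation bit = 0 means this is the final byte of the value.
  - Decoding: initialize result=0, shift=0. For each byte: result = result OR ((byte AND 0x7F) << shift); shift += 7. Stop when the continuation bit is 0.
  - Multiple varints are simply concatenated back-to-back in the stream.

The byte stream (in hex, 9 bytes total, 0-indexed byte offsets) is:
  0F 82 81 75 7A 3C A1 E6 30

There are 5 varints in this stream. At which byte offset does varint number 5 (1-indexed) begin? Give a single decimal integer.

Answer: 6

Derivation:
  byte[0]=0x0F cont=0 payload=0x0F=15: acc |= 15<<0 -> acc=15 shift=7 [end]
Varint 1: bytes[0:1] = 0F -> value 15 (1 byte(s))
  byte[1]=0x82 cont=1 payload=0x02=2: acc |= 2<<0 -> acc=2 shift=7
  byte[2]=0x81 cont=1 payload=0x01=1: acc |= 1<<7 -> acc=130 shift=14
  byte[3]=0x75 cont=0 payload=0x75=117: acc |= 117<<14 -> acc=1917058 shift=21 [end]
Varint 2: bytes[1:4] = 82 81 75 -> value 1917058 (3 byte(s))
  byte[4]=0x7A cont=0 payload=0x7A=122: acc |= 122<<0 -> acc=122 shift=7 [end]
Varint 3: bytes[4:5] = 7A -> value 122 (1 byte(s))
  byte[5]=0x3C cont=0 payload=0x3C=60: acc |= 60<<0 -> acc=60 shift=7 [end]
Varint 4: bytes[5:6] = 3C -> value 60 (1 byte(s))
  byte[6]=0xA1 cont=1 payload=0x21=33: acc |= 33<<0 -> acc=33 shift=7
  byte[7]=0xE6 cont=1 payload=0x66=102: acc |= 102<<7 -> acc=13089 shift=14
  byte[8]=0x30 cont=0 payload=0x30=48: acc |= 48<<14 -> acc=799521 shift=21 [end]
Varint 5: bytes[6:9] = A1 E6 30 -> value 799521 (3 byte(s))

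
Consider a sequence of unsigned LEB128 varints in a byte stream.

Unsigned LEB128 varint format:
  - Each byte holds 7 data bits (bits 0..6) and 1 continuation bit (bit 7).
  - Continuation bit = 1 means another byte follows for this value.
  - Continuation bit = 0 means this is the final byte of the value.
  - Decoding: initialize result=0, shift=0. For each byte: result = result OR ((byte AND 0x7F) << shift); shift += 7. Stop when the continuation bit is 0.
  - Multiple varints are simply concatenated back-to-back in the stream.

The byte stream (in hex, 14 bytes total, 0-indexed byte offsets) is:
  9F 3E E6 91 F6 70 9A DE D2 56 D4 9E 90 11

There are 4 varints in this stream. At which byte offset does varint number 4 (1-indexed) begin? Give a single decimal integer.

  byte[0]=0x9F cont=1 payload=0x1F=31: acc |= 31<<0 -> acc=31 shift=7
  byte[1]=0x3E cont=0 payload=0x3E=62: acc |= 62<<7 -> acc=7967 shift=14 [end]
Varint 1: bytes[0:2] = 9F 3E -> value 7967 (2 byte(s))
  byte[2]=0xE6 cont=1 payload=0x66=102: acc |= 102<<0 -> acc=102 shift=7
  byte[3]=0x91 cont=1 payload=0x11=17: acc |= 17<<7 -> acc=2278 shift=14
  byte[4]=0xF6 cont=1 payload=0x76=118: acc |= 118<<14 -> acc=1935590 shift=21
  byte[5]=0x70 cont=0 payload=0x70=112: acc |= 112<<21 -> acc=236816614 shift=28 [end]
Varint 2: bytes[2:6] = E6 91 F6 70 -> value 236816614 (4 byte(s))
  byte[6]=0x9A cont=1 payload=0x1A=26: acc |= 26<<0 -> acc=26 shift=7
  byte[7]=0xDE cont=1 payload=0x5E=94: acc |= 94<<7 -> acc=12058 shift=14
  byte[8]=0xD2 cont=1 payload=0x52=82: acc |= 82<<14 -> acc=1355546 shift=21
  byte[9]=0x56 cont=0 payload=0x56=86: acc |= 86<<21 -> acc=181710618 shift=28 [end]
Varint 3: bytes[6:10] = 9A DE D2 56 -> value 181710618 (4 byte(s))
  byte[10]=0xD4 cont=1 payload=0x54=84: acc |= 84<<0 -> acc=84 shift=7
  byte[11]=0x9E cont=1 payload=0x1E=30: acc |= 30<<7 -> acc=3924 shift=14
  byte[12]=0x90 cont=1 payload=0x10=16: acc |= 16<<14 -> acc=266068 shift=21
  byte[13]=0x11 cont=0 payload=0x11=17: acc |= 17<<21 -> acc=35917652 shift=28 [end]
Varint 4: bytes[10:14] = D4 9E 90 11 -> value 35917652 (4 byte(s))

Answer: 10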